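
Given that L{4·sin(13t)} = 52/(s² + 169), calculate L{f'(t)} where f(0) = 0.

L{f'(t)} = s·F(s) - f(0) = s·52/(s² + 169) - 0 = 52s/(s² + 169)

Final answer: 52s/(s² + 169)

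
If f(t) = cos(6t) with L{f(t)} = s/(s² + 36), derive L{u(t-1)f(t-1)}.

Time shift theorem: L{u(t-a)f(t-a)} = e^(-as)F(s). Here a=1, F(s) = s/(s² + 36), so L{u(t-1)f(t-1)} = e^(-s)·s/(s² + 36)

Final answer: e^(-s)·s/(s² + 36)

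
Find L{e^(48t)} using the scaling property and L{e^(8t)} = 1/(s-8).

Using L{f(at)} = (1/a)F(s/a) with a=6 and f(t) = e^(8t): L{e^(48t)} = (1/6) · 1/((s/6)-8) = (1/6) · 6/(s-48) = 1/(s-48)

Final answer: 1/(s-48)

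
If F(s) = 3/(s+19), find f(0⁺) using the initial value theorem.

f(0⁺) = lim_{s→∞} s·3/(s+19) = lim_{s→∞} 3s/(s+19) = 3

Final answer: 3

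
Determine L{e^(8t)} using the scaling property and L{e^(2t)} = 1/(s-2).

Using L{f(at)} = (1/a)F(s/a) with a=4 and f(t) = e^(2t): L{e^(8t)} = (1/4) · 1/((s/4)-2) = (1/4) · 4/(s-8) = 1/(s-8)

Final answer: 1/(s-8)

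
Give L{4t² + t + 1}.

L{4t² + t + 1} = 4·2/s³ + 1/s² + 1/s = 8/s³ + 1/s² + 1/s

Final answer: 8/s³ + 1/s² + 1/s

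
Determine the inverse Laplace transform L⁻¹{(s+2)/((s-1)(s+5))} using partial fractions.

Using partial fractions, f(t) = (3e^t + 3e^(-5t))/6

Final answer: (3e^t + 3e^(-5t))/6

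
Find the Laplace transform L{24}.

L{24} = 24 · L{1} = 24/s

Final answer: 24/s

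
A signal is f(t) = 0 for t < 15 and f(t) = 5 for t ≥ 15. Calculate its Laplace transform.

f(t) = 5·u(t-15). L{u(t-15)} = e^(-15s)/s, so L{f(t)} = 5·e^(-15s)/s

Final answer: 5·e^(-15s)/s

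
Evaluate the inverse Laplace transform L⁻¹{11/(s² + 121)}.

L⁻¹{11/(s² + 121)} = sin(11t)

Final answer: sin(11t)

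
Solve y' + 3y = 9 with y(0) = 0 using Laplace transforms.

sY + 3Y = 9/s. Y = 9/(s(s+3)). Partial fractions: Y = 3/s - 3/(s+3)

Final answer: y(t) = 3(1 - e^(-3t))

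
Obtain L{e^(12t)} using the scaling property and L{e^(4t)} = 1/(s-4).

Using L{f(at)} = (1/a)F(s/a) with a=3 and f(t) = e^(4t): L{e^(12t)} = (1/3) · 1/((s/3)-4) = (1/3) · 3/(s-12) = 1/(s-12)

Final answer: 1/(s-12)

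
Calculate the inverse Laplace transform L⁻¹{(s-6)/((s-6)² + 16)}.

Using frequency shift, L⁻¹{(s-6)/((s-6)² + 16)} = e^(6t)·cos(4t)

Final answer: e^(6t)·cos(4t)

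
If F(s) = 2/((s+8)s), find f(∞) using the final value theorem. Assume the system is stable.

f(∞) = lim_{s→0} sF(s) = lim_{s→0} 2/(s+8) = 1/4

Final answer: 1/4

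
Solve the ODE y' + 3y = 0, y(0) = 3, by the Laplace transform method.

L{y'} + 3L{y} = 0. sY - 3 + 3Y = 0. Y(s+3) = 3. Y = 3/(s+3)

Final answer: y(t) = 3e^(-3t)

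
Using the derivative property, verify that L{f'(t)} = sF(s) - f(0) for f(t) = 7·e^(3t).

f'(t) = 21e^(3t). Direct: L{f'(t)} = 21/(s-3). Property: s·7/(s-3) - 7 = (7s - 7(s-3))/(s-3) = 21/(s-3). ✓

Final answer: 21/(s-3)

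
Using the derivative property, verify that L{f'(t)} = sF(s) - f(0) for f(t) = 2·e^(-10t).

f'(t) = -20e^(-10t). Direct: L{f'(t)} = -20/(s+10). Property: s·2/(s+10) - 2 = (2s - 2(s+10))/(s+10) = -20/(s+10). ✓

Final answer: -20/(s+10)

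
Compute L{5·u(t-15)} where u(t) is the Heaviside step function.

L{u(t-a)} = e^(-as)/s. Here a=15, so L{u(t-15)} = e^(-15s)/s, and L{5·u(t-15)} = 5·e^(-15s)/s

Final answer: 5·e^(-15s)/s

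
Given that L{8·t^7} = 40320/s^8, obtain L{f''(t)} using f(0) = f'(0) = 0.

L{f''(t)} = s²F(s) - sf(0) - f'(0) = s²·40320/s^8 - 0 - 0 = 40320/s^6

Final answer: 40320/s^6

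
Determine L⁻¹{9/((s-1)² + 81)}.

Form: b/((s-a)² + b²) → e^(at)sin(bt). With a=1, b=9

Final answer: e^t·sin(9t)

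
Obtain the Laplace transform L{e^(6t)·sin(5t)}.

L{e^(at)·sin(ωt)} = ω/((s-a)² + ω²), so L{e^(6t)·sin(5t)} = 5/((s-6)² + 25)

Final answer: 5/((s-6)² + 25)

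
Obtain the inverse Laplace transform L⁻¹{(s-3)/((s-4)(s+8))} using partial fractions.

Using partial fractions, f(t) = (e^(4t) + 11e^(-8t))/12

Final answer: (e^(4t) + 11e^(-8t))/12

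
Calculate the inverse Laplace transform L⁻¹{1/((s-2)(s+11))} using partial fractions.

Decompose: A/(s-2) + B/(s+11). A = 1/13, B = -1/13. f(t) = (e^(2t) - e^(-11t))/13

Final answer: (e^(2t) - e^(-11t))/13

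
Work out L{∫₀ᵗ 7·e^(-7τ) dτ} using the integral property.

L{∫₀ᵗ f(τ)dτ} = F(s)/s with F(s) = 7/(s+7), so L{∫₀ᵗ 7·e^(-7τ) dτ} = 7/(s(s+7))

Final answer: 7/(s(s+7))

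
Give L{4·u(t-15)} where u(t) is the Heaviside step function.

L{u(t-a)} = e^(-as)/s. Here a=15, so L{u(t-15)} = e^(-15s)/s, and L{4·u(t-15)} = 4·e^(-15s)/s

Final answer: 4·e^(-15s)/s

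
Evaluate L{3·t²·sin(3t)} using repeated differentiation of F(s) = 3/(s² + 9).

F(s) = 3/(s² + 9). F'(s) = -6s/(s² + 9)². F''(s) = -6(9 - 3s²)/(s² + 9)³ = (18s² - 54)/(s² + 9)³. So L{t²·sin(3t)} = (-1)² F''(s) = (18s² - 54)/(s² + 9)³. Then L{3·t²·sin(3t)} = 3·(18s² - 54)/(s² + 9)³ = (54s² - 162)/(s² + 9)³

Final answer: (54s² - 162)/(s² + 9)³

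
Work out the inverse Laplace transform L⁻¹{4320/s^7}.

L⁻¹{n!/s^(n+1)} = t^n with n=6. So L⁻¹{720/s^7} = t^6, and L⁻¹{4320/s^7} = (4320/720)·t^6 = 6·t^6

Final answer: 6·t^6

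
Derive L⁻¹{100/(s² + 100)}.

This is the form c·a/(s² + a²) with a = 10, c = 10. L⁻¹ = 10·sin(10t)

Final answer: 10·sin(10t)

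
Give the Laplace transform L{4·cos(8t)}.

L{cos(ωt)} = s/(s² + ω²), so L{cos(8t)} = s/(s² + 64). Then L{4·cos(8t)} = 4·s/(s² + 64) = 4s/(s² + 64)

Final answer: 4s/(s² + 64)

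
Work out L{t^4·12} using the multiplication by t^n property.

L{12} = 12/s. d^1/ds^1[1/s] = -1/s². d^2/ds^2[1/s] = 2/s^3. d^3/ds^3[1/s] = -6/s^4. d^4/ds^4[1/s] = 24/s^5. So L{t^4} = (-1)^{4}·24/s^5 = 24/s^5. Then L{t^4·12} = 12·24/s^5 = 288/s^5

Final answer: 288/s^5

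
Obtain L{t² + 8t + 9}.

L{t² + 8t + 9} = 2/s³ + 8/s² + 9/s = 2/s³ + 8/s² + 9/s

Final answer: 2/s³ + 8/s² + 9/s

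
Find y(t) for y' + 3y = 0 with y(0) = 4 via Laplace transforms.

L{y'} + 3L{y} = 0. sY - 4 + 3Y = 0. Y(s+3) = 4. Y = 4/(s+3)

Final answer: y(t) = 4e^(-3t)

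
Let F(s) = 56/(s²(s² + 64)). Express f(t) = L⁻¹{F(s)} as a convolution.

56/(s²(s² + 64)) = (1/s²)·(56/(s² + 64)) = L{t}·L{7·sin(8t)}. So f(t) = t*(7·sin(8t)) = ∫₀ᵗ 7τ·sin(8(t-τ)) dτ

Final answer: ∫₀ᵗ 7τ·sin(8(t-τ)) dτ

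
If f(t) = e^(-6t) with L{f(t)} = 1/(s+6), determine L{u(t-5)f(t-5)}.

Time shift theorem: L{u(t-a)f(t-a)} = e^(-as)F(s). Here a=5, F(s) = 1/(s+6), so L{u(t-5)f(t-5)} = e^(-5s)·1/(s+6)

Final answer: e^(-5s)·1/(s+6)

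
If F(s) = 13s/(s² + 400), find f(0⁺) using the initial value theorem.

f(0⁺) = lim_{s→∞} s·13s/(s² + 400) = lim_{s→∞} 13s²/(s² + 400) = 13

Final answer: 13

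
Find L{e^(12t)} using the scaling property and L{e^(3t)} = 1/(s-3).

Using L{f(at)} = (1/a)F(s/a) with a=4 and f(t) = e^(3t): L{e^(12t)} = (1/4) · 1/((s/4)-3) = (1/4) · 4/(s-12) = 1/(s-12)

Final answer: 1/(s-12)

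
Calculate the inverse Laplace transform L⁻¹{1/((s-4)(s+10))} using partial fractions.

Decompose: A/(s-4) + B/(s+10). A = 1/14, B = -1/14. f(t) = (e^(4t) - e^(-10t))/14

Final answer: (e^(4t) - e^(-10t))/14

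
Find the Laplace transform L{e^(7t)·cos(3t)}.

L{e^(at)·cos(ωt)} = (s-a)/((s-a)² + ω²), so L{e^(7t)·cos(3t)} = (s-7)/((s-7)² + 9)

Final answer: (s-7)/((s-7)² + 9)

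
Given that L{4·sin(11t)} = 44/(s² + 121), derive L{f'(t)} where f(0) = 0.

L{f'(t)} = s·F(s) - f(0) = s·44/(s² + 121) - 0 = 44s/(s² + 121)

Final answer: 44s/(s² + 121)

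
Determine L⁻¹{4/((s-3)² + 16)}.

Form: b/((s-a)² + b²) → e^(at)sin(bt). With a=3, b=4

Final answer: e^(3t)·sin(4t)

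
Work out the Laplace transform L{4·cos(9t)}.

L{cos(ωt)} = s/(s² + ω²), so L{cos(9t)} = s/(s² + 81). Then L{4·cos(9t)} = 4·s/(s² + 81) = 4s/(s² + 81)

Final answer: 4s/(s² + 81)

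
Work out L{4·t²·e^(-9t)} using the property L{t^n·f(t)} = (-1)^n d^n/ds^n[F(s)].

L{e^(-9t)} = 1/(s+9). d/ds[1/(s+9)] = -1/(s+9)². d²/ds²[1/(s+9)] = 2/(s+9)³. So L{t²·e^(-9t)} = (-1)² · 2/(s+9)³ = 2/(s+9)³. Then L{4·t²·e^(-9t)} = 4·2/(s+9)³ = 8/(s+9)³

Final answer: 8/(s+9)³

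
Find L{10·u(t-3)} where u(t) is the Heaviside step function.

L{u(t-a)} = e^(-as)/s. Here a=3, so L{u(t-3)} = e^(-3s)/s, and L{10·u(t-3)} = 10·e^(-3s)/s

Final answer: 10·e^(-3s)/s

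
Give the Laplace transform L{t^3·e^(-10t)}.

L{t^n·e^(at)} = n!/(s-a)^(n+1), so L{t^3·e^(-10t)} = 6/(s+10)^4

Final answer: 6/(s+10)^4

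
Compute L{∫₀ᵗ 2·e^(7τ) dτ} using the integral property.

L{∫₀ᵗ f(τ)dτ} = F(s)/s with F(s) = 2/(s-7), so L{∫₀ᵗ 2·e^(7τ) dτ} = 2/(s(s-7))

Final answer: 2/(s(s-7))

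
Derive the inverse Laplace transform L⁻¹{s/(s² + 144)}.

L⁻¹{s/(s² + 144)} = cos(12t)

Final answer: cos(12t)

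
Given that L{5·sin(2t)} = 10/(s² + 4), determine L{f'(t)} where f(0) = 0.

L{f'(t)} = s·F(s) - f(0) = s·10/(s² + 4) - 0 = 10s/(s² + 4)

Final answer: 10s/(s² + 4)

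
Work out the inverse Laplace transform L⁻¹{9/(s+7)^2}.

L⁻¹{n!/(s-a)^(n+1)} = t^n·e^(at) with n=1, a=-7. So L⁻¹{1/(s+7)^2} = t·e^(-7t), and L⁻¹{9/(s+7)^2} = (9/1)·t·e^(-7t) = 9·t·e^(-7t)

Final answer: 9·t·e^(-7t)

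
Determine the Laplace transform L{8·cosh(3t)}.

L{cosh(ωt)} = s/(s² - ω²), so L{cosh(3t)} = s/(s² - 9). Then L{8·cosh(3t)} = 8·s/(s² - 9) = 8s/(s² - 9)

Final answer: 8s/(s² - 9)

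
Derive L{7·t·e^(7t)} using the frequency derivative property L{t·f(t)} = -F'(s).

L{e^(7t)} = 1/(s-7). By frequency derivative: L{t·e^(7t)} = -d/ds[1/(s-7)] = -(-1)/(s-7)² = 1/(s-7)². Then L{7·t·e^(7t)} = 7·1/(s-7)² = 7/(s-7)²

Final answer: 7/(s-7)²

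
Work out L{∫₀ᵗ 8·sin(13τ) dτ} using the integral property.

L{∫₀ᵗ f(τ)dτ} = F(s)/s with F(s) = 104/(s² + 169), so the result is (104/(s² + 169))/s = 104/(s(s² + 169))

Final answer: 104/(s(s² + 169))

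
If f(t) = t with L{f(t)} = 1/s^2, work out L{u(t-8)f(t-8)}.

Time shift theorem: L{u(t-a)f(t-a)} = e^(-as)F(s). Here a=8, F(s) = 1/s^2, so L{u(t-8)f(t-8)} = e^(-8s)·1/s^2

Final answer: e^(-8s)·1/s^2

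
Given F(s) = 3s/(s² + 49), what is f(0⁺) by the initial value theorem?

f(0⁺) = lim_{s→∞} s·3s/(s² + 49) = lim_{s→∞} 3s²/(s² + 49) = 3

Final answer: 3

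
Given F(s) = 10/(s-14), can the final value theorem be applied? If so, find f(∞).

sF(s) = 10s/(s-14) has a pole at s = 14 in the right half-plane. Theorem does NOT apply (unstable system; f(t) = 10·e^(14t) grows without bound).

Final answer: Not applicable (unstable)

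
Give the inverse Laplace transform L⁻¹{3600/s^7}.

L⁻¹{n!/s^(n+1)} = t^n with n=6. So L⁻¹{720/s^7} = t^6, and L⁻¹{3600/s^7} = (3600/720)·t^6 = 5·t^6

Final answer: 5·t^6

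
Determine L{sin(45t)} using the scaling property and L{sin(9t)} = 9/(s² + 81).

Using L{f(at)} = (1/a)F(s/a) with a=5: L{sin(45t)} = (1/5) · 9/((s/5)² + 81) = (1/5) · 9·25/(s² + 2025) = 45/(s² + 2025)

Final answer: 45/(s² + 2025)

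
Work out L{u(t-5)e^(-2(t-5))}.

u(t-a)f(t-a) with f(t)=e^(-2t). L{e^(-2t)} = 1/(s+2). By time shift: e^(-5s)/(s+2)

Final answer: e^(-5s)/(s+2)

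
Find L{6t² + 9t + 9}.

L{6t² + 9t + 9} = 6·2/s³ + 9/s² + 9/s = 12/s³ + 9/s² + 9/s

Final answer: 12/s³ + 9/s² + 9/s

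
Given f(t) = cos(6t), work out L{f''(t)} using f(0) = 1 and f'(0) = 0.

F(s) = s/(s² + 36). L{f''(t)} = s²F(s) - sf(0) - f'(0) = s³/(s² + 36) - s = (s³ - s(s² + 36))/(s² + 36) = -36s/(s² + 36)

Final answer: -36s/(s² + 36)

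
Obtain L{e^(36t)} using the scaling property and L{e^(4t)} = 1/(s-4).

Using L{f(at)} = (1/a)F(s/a) with a=9 and f(t) = e^(4t): L{e^(36t)} = (1/9) · 1/((s/9)-4) = (1/9) · 9/(s-36) = 1/(s-36)

Final answer: 1/(s-36)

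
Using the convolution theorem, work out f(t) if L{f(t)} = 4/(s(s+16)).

4/(s(s+16)) = (4/s)·(1/(s+16)) = L{4}·L{e^(-16t)}. By convolution, f(t) = 4*e^(-16t) = ∫₀ᵗ 4·e^(-16τ) dτ = 4·(1 - e^(-16t))/16

Final answer: 4·(1 - e^(-16t))/16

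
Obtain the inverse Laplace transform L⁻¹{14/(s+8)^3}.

L⁻¹{n!/(s-a)^(n+1)} = t^n·e^(at) with n=2, a=-8. So L⁻¹{2/(s+8)^3} = t^2·e^(-8t), and L⁻¹{14/(s+8)^3} = (14/2)·t^2·e^(-8t) = 7·t^2·e^(-8t)

Final answer: 7·t^2·e^(-8t)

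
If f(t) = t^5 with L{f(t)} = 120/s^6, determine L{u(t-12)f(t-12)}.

Time shift theorem: L{u(t-a)f(t-a)} = e^(-as)F(s). Here a=12, F(s) = 120/s^6, so L{u(t-12)f(t-12)} = e^(-12s)·120/s^6

Final answer: e^(-12s)·120/s^6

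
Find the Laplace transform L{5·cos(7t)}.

L{cos(ωt)} = s/(s² + ω²), so L{cos(7t)} = s/(s² + 49). Then L{5·cos(7t)} = 5·s/(s² + 49) = 5s/(s² + 49)

Final answer: 5s/(s² + 49)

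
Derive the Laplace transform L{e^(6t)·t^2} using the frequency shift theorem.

L{e^(at)·t^n} = n!/(s-a)^(n+1), so L{e^(6t)·t^2} = 2/(s-6)^3

Final answer: 2/(s-6)^3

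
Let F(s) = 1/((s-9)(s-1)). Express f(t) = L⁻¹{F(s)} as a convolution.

1/((s-9)(s-1)) = (1/(s-9))·(1/(s-1)) = L{e^(9t)}·L{e^t}. So f(t) = e^(9t)*e^t = ∫₀ᵗ e^(9τ)·e^(t-τ) dτ

Final answer: ∫₀ᵗ e^(9τ)·e^(t-τ) dτ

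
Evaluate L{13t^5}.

L{t^n} = n!/s^(n+1). So L{13t^5} = 13·5!/s^6 = 1560/s^6

Final answer: 1560/s^6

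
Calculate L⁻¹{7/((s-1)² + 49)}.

Form: b/((s-a)² + b²) → e^(at)sin(bt). With a=1, b=7

Final answer: e^t·sin(7t)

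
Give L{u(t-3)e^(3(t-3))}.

u(t-a)f(t-a) with f(t)=e^(3t). L{e^(3t)} = 1/(s-3). By time shift: e^(-3s)/(s-3)

Final answer: e^(-3s)/(s-3)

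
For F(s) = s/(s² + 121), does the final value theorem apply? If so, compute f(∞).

The final value theorem requires all poles of sF(s) in the left half-plane. sF(s) = s²/(s² + 121) has poles at s = ±11i (imaginary axis). Theorem does NOT apply (oscillatory system).

Final answer: Not applicable (oscillatory)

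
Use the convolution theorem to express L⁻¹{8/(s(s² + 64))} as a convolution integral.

8/(s(s² + 64)) = (1/s)·(8/(s² + 64)) = L{1}·L{sin(8t)}. So f(t) = 1*(sin(8t)) = ∫₀ᵗ sin(8τ) dτ

Final answer: ∫₀ᵗ sin(8τ) dτ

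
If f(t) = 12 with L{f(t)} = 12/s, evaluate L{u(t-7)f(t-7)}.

Time shift theorem: L{u(t-a)f(t-a)} = e^(-as)F(s). Here a=7, F(s) = 12/s, so L{u(t-7)f(t-7)} = e^(-7s)·12/s

Final answer: e^(-7s)·12/s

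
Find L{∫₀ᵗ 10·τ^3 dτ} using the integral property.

L{∫₀ᵗ f(τ)dτ} = F(s)/s with f(t) = 10t^3. F(s) = 60/s^4, so L{∫₀ᵗ 10·τ^3 dτ} = (60/s^4)/s = 60/s^5. (Check: ∫₀ᵗ 10·τ^3 dτ = 10t^4/4.)

Final answer: 60/s^5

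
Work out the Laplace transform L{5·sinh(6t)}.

L{sinh(ωt)} = ω/(s² - ω²), so L{sinh(6t)} = 6/(s² - 36). Then L{5·sinh(6t)} = 5·6/(s² - 36) = 30/(s² - 36)

Final answer: 30/(s² - 36)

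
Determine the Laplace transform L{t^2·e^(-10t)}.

L{t^n·e^(at)} = n!/(s-a)^(n+1), so L{t^2·e^(-10t)} = 2/(s+10)^3

Final answer: 2/(s+10)^3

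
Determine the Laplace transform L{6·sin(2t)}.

L{sin(ωt)} = ω/(s² + ω²), so L{sin(2t)} = 2/(s² + 4). Then L{6·sin(2t)} = 6·2/(s² + 4) = 12/(s² + 4)

Final answer: 12/(s² + 4)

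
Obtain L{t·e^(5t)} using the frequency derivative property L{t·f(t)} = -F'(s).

L{e^(5t)} = 1/(s-5). By frequency derivative: L{t·e^(5t)} = -d/ds[1/(s-5)] = -(-1)/(s-5)² = 1/(s-5)²

Final answer: 1/(s-5)²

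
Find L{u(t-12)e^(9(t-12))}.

u(t-a)f(t-a) with f(t)=e^(9t). L{e^(9t)} = 1/(s-9). By time shift: e^(-12s)/(s-9)

Final answer: e^(-12s)/(s-9)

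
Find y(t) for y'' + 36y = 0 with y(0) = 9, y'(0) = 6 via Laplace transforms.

L{y''} + 36L{y} = 0. s²Y - 9s - 6 + 36Y = 0. Y(s² + 36) = 9s + 6. Y = (9s + 6)/(s² + 36). Inverting: y(t) = 9cos(6t) + sin(6t)

Final answer: y(t) = 9cos(6t) + sin(6t)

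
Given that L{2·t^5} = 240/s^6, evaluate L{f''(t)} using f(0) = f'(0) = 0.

L{f''(t)} = s²F(s) - sf(0) - f'(0) = s²·240/s^6 - 0 - 0 = 240/s^4

Final answer: 240/s^4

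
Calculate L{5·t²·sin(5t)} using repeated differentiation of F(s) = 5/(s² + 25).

F(s) = 5/(s² + 25). F'(s) = -10s/(s² + 25)². F''(s) = -10(25 - 3s²)/(s² + 25)³ = (30s² - 250)/(s² + 25)³. So L{t²·sin(5t)} = (-1)² F''(s) = (30s² - 250)/(s² + 25)³. Then L{5·t²·sin(5t)} = 5·(30s² - 250)/(s² + 25)³ = (150s² - 1250)/(s² + 25)³

Final answer: (150s² - 1250)/(s² + 25)³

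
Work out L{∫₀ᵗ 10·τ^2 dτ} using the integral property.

L{∫₀ᵗ f(τ)dτ} = F(s)/s with f(t) = 10t^2. F(s) = 20/s^3, so L{∫₀ᵗ 10·τ^2 dτ} = (20/s^3)/s = 20/s^4. (Check: ∫₀ᵗ 10·τ^2 dτ = 10t^3/3.)

Final answer: 20/s^4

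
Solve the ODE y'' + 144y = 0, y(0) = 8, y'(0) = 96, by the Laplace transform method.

L{y''} + 144L{y} = 0. s²Y - 8s - 96 + 144Y = 0. Y(s² + 144) = 8s + 96. Y = (8s + 96)/(s² + 144). Inverting: y(t) = 8cos(12t) + 8sin(12t)

Final answer: y(t) = 8cos(12t) + 8sin(12t)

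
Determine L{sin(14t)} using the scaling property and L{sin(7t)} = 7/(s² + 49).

Using L{f(at)} = (1/a)F(s/a) with a=2: L{sin(14t)} = (1/2) · 7/((s/2)² + 49) = (1/2) · 7·4/(s² + 196) = 14/(s² + 196)

Final answer: 14/(s² + 196)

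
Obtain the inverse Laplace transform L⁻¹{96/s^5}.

L⁻¹{n!/s^(n+1)} = t^n with n=4. So L⁻¹{24/s^5} = t^4, and L⁻¹{96/s^5} = (96/24)·t^4 = 4·t^4

Final answer: 4·t^4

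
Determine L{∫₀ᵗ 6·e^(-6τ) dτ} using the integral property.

L{∫₀ᵗ f(τ)dτ} = F(s)/s with F(s) = 6/(s+6), so L{∫₀ᵗ 6·e^(-6τ) dτ} = 6/(s(s+6))

Final answer: 6/(s(s+6))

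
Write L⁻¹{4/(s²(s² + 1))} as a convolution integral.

4/(s²(s² + 1)) = (1/s²)·(4/(s² + 1)) = L{t}·L{4·sin(t)}. So f(t) = t*(4·sin(t)) = ∫₀ᵗ 4τ·sin((t-τ)) dτ

Final answer: ∫₀ᵗ 4τ·sin((t-τ)) dτ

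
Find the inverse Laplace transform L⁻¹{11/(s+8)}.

L⁻¹{1/(s-a)} = e^(at), so L⁻¹{1/(s+8)} = e^(-8t), and L⁻¹{11/(s+8)} = 11·e^(-8t)

Final answer: 11·e^(-8t)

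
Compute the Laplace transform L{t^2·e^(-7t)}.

L{t^n·e^(at)} = n!/(s-a)^(n+1), so L{t^2·e^(-7t)} = 2/(s+7)^3

Final answer: 2/(s+7)^3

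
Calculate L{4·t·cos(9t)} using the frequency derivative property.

L{cos(9t)} = s/(s² + 81). Derivative: d/ds[s/(s² + 81)] = [(s² + 81) - s·2s]/(s² + 81)² = (81 - s²)/(s² + 81)². So L{t·cos(9t)} = -F'(s) = (s² - 81)/(s² + 81)². Then L{4·t·cos(9t)} = 4·(s² - 81)/(s² + 81)²

Final answer: 4·(s² - 81)/(s² + 81)²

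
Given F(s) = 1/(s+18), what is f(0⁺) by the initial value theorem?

f(0⁺) = lim_{s→∞} s·1/(s+18) = lim_{s→∞} s/(s+18) = 1

Final answer: 1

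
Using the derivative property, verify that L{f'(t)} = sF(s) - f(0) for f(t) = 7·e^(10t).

f'(t) = 70e^(10t). Direct: L{f'(t)} = 70/(s-10). Property: s·7/(s-10) - 7 = (7s - 7(s-10))/(s-10) = 70/(s-10). ✓

Final answer: 70/(s-10)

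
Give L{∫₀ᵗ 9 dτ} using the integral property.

L{∫₀ᵗ f(τ)dτ} = F(s)/s with f(t) = 9. F(s) = 9/s, so L{∫₀ᵗ 9 dτ} = (9/s)/s = 9/s². (Check: ∫₀ᵗ 9 dτ = 9t.)

Final answer: 9/s²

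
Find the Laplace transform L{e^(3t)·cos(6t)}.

L{e^(at)·cos(ωt)} = (s-a)/((s-a)² + ω²), so L{e^(3t)·cos(6t)} = (s-3)/((s-3)² + 36)

Final answer: (s-3)/((s-3)² + 36)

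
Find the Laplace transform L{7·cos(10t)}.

L{cos(ωt)} = s/(s² + ω²), so L{cos(10t)} = s/(s² + 100). Then L{7·cos(10t)} = 7·s/(s² + 100) = 7s/(s² + 100)

Final answer: 7s/(s² + 100)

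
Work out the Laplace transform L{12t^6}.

L{12t^6} = 12 · L{t^6} = 12 · 720/s^7 = 8640/s^7

Final answer: 8640/s^7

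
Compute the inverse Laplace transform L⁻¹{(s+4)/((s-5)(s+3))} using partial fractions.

Using partial fractions, f(t) = (9e^(5t) - e^(-3t))/8

Final answer: (9e^(5t) - e^(-3t))/8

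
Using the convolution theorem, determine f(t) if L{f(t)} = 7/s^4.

7/s^4 = (7/s)·(1/s^3) = L{7}·L{t^2/2}. By convolution, f(t) = 7*t^2/2 = ∫₀ᵗ 7·τ^2/2 dτ = 7·t^3/6

Final answer: 7·t^3/6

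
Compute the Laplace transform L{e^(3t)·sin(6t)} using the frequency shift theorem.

Frequency shift: L{e^(at)f(t)} = F(s-a). L{e^(3t)·sin(6t)} = 6/((s-3)² + 36)

Final answer: 6/((s-3)² + 36)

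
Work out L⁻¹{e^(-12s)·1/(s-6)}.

L⁻¹{1/(s-6)} = e^(6t). By the time shift theorem, L⁻¹{e^(-as)F(s)} = u(t-a)f(t-a) with a=12, so L⁻¹{e^(-12s)·1/(s-6)} = u(t-12)·e^(6(t-12))

Final answer: u(t-12)·e^(6(t-12))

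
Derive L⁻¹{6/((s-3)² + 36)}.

Form: b/((s-a)² + b²) → e^(at)sin(bt). With a=3, b=6

Final answer: e^(3t)·sin(6t)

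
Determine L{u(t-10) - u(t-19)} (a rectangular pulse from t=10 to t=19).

L{u(t-a)} = e^(-as)/s. L{u(t-10) - u(t-19)} = (e^(-10s) - e^(-19s))/s

Final answer: (e^(-10s) - e^(-19s))/s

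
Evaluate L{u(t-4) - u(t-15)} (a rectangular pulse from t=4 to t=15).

L{u(t-a)} = e^(-as)/s. L{u(t-4) - u(t-15)} = (e^(-4s) - e^(-15s))/s

Final answer: (e^(-4s) - e^(-15s))/s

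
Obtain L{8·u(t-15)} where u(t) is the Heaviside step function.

L{u(t-a)} = e^(-as)/s. Here a=15, so L{u(t-15)} = e^(-15s)/s, and L{8·u(t-15)} = 8·e^(-15s)/s

Final answer: 8·e^(-15s)/s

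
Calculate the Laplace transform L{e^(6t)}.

L{e^(at)} = 1/(s-a), so L{e^(6t)} = 1/(s-6)

Final answer: 1/(s-6)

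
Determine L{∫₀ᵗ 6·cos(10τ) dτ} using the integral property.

L{∫₀ᵗ f(τ)dτ} = F(s)/s with F(s) = 6s/(s² + 100), so the result is (6s/(s² + 100))/s = 6/(s² + 100)

Final answer: 6/(s² + 100)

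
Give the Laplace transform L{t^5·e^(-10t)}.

L{t^n·e^(at)} = n!/(s-a)^(n+1), so L{t^5·e^(-10t)} = 120/(s+10)^6

Final answer: 120/(s+10)^6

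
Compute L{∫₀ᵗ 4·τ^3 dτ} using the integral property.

L{∫₀ᵗ f(τ)dτ} = F(s)/s with f(t) = 4t^3. F(s) = 24/s^4, so L{∫₀ᵗ 4·τ^3 dτ} = (24/s^4)/s = 24/s^5. (Check: ∫₀ᵗ 4·τ^3 dτ = 4t^4/4.)

Final answer: 24/s^5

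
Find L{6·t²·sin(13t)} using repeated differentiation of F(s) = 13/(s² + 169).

F(s) = 13/(s² + 169). F'(s) = -26s/(s² + 169)². F''(s) = -26(169 - 3s²)/(s² + 169)³ = (78s² - 4394)/(s² + 169)³. So L{t²·sin(13t)} = (-1)² F''(s) = (78s² - 4394)/(s² + 169)³. Then L{6·t²·sin(13t)} = 6·(78s² - 4394)/(s² + 169)³ = (468s² - 26364)/(s² + 169)³

Final answer: (468s² - 26364)/(s² + 169)³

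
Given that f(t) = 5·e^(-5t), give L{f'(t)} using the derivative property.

f(0) = 5, F(s) = 5/(s+5). L{f'(t)} = s·F(s) - f(0) = 5s/(s+5) - 5 = (5s - 5(s+5))/(s+5) = -25/(s+5)

Final answer: -25/(s+5)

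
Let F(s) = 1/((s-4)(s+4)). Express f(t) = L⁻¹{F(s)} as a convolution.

1/((s-4)(s+4)) = (1/(s-4))·(1/(s+4)) = L{e^(4t)}·L{e^(-4t)}. So f(t) = e^(4t)*e^(-4t) = ∫₀ᵗ e^(4τ)·e^(-4(t-τ)) dτ

Final answer: ∫₀ᵗ e^(4τ)·e^(-4(t-τ)) dτ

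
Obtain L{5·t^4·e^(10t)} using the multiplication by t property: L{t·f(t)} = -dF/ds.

Using L{t^n·e^(at)} = n!/(s-a)^(n+1), L{t^4·e^(10t)} = 24/(s-10)^5, so L{5·t^4·e^(10t)} = 5·24/(s-10)^5 = 120/(s-10)^5

Final answer: 120/(s-10)^5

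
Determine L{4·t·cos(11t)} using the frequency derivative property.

L{cos(11t)} = s/(s² + 121). Derivative: d/ds[s/(s² + 121)] = [(s² + 121) - s·2s]/(s² + 121)² = (121 - s²)/(s² + 121)². So L{t·cos(11t)} = -F'(s) = (s² - 121)/(s² + 121)². Then L{4·t·cos(11t)} = 4·(s² - 121)/(s² + 121)²

Final answer: 4·(s² - 121)/(s² + 121)²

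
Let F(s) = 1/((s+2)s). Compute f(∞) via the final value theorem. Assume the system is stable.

f(∞) = lim_{s→0} sF(s) = lim_{s→0} 1/(s+2) = 1/2

Final answer: 1/2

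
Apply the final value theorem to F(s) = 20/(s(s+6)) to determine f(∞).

f(∞) = lim_{s→0} s·20/(s(s+6)) = lim_{s→0} 20/(s+6) = 20/6 = 10/3

Final answer: 10/3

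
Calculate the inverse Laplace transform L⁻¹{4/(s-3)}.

L⁻¹{1/(s-a)} = e^(at), so L⁻¹{1/(s-3)} = e^(3t), and L⁻¹{4/(s-3)} = 4·e^(3t)

Final answer: 4·e^(3t)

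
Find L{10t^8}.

L{t^n} = n!/s^(n+1). So L{10t^8} = 10·8!/s^9 = 403200/s^9

Final answer: 403200/s^9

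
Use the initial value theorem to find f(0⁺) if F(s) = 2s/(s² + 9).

f(0⁺) = lim_{s→∞} s·2s/(s² + 9) = lim_{s→∞} 2s²/(s² + 9) = 2

Final answer: 2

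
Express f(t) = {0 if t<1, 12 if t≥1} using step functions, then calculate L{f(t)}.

f(t) = 12·u(t-1). L{u(t-1)} = e^(-s)/s, so L{f(t)} = 12·e^(-s)/s

Final answer: 12·e^(-s)/s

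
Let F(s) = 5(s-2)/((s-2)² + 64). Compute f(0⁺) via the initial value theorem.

f(0⁺) = lim_{s→∞} sF(s) = lim_{s→∞} 5s(s-2)/((s-2)² + 64) = 5

Final answer: 5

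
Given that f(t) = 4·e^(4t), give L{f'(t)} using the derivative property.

f(0) = 4, F(s) = 4/(s-4). L{f'(t)} = s·F(s) - f(0) = 4s/(s-4) - 4 = (4s - 4(s-4))/(s-4) = 16/(s-4)

Final answer: 16/(s-4)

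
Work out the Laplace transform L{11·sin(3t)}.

L{sin(ωt)} = ω/(s² + ω²), so L{sin(3t)} = 3/(s² + 9). Then L{11·sin(3t)} = 11·3/(s² + 9) = 33/(s² + 9)

Final answer: 33/(s² + 9)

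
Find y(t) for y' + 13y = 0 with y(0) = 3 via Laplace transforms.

L{y'} + 13L{y} = 0. sY - 3 + 13Y = 0. Y(s+13) = 3. Y = 3/(s+13)

Final answer: y(t) = 3e^(-13t)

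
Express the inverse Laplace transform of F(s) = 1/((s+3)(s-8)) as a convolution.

1/((s+3)(s-8)) = (1/(s+3))·(1/(s-8)) = L{e^(-3t)}·L{e^(8t)}. So f(t) = e^(-3t)*e^(8t) = ∫₀ᵗ e^(-3τ)·e^(8(t-τ)) dτ

Final answer: ∫₀ᵗ e^(-3τ)·e^(8(t-τ)) dτ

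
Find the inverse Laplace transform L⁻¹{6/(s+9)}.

L⁻¹{1/(s-a)} = e^(at), so L⁻¹{1/(s+9)} = e^(-9t), and L⁻¹{6/(s+9)} = 6·e^(-9t)

Final answer: 6·e^(-9t)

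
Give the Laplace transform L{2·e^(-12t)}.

L{e^(at)} = 1/(s-a), so L{e^(-12t)} = 1/(s+12). Then L{2·e^(-12t)} = 2/(s+12)

Final answer: 2/(s+12)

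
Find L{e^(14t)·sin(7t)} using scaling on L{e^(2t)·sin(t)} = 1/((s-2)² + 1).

Scaling with a=7: L{e^(14t)·sin(7t)} = (1/7) · 1/((s/7-2)² + 1). Simplifying: 7/((s-14)² + 49)

Final answer: 7/((s-14)² + 49)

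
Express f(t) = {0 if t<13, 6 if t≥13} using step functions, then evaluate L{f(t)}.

f(t) = 6·u(t-13). L{u(t-13)} = e^(-13s)/s, so L{f(t)} = 6·e^(-13s)/s

Final answer: 6·e^(-13s)/s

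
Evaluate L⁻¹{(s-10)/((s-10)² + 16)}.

Using frequency shift: L⁻¹{(s-a)/((s-a)² + b²)} = e^(at)cos(bt). Here a=10, b=4

Final answer: e^(10t)·cos(4t)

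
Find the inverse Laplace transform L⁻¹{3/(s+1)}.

L⁻¹{1/(s-a)} = e^(at), so L⁻¹{1/(s+1)} = e^(-t), and L⁻¹{3/(s+1)} = 3·e^(-t)

Final answer: 3·e^(-t)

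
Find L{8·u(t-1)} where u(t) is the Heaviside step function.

L{u(t-a)} = e^(-as)/s. Here a=1, so L{u(t-1)} = e^(-s)/s, and L{8·u(t-1)} = 8·e^(-s)/s

Final answer: 8·e^(-s)/s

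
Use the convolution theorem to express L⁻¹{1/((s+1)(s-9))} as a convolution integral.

1/((s+1)(s-9)) = (1/(s+1))·(1/(s-9)) = L{e^(-t)}·L{e^(9t)}. So f(t) = e^(-t)*e^(9t) = ∫₀ᵗ e^(-τ)·e^(9(t-τ)) dτ

Final answer: ∫₀ᵗ e^(-τ)·e^(9(t-τ)) dτ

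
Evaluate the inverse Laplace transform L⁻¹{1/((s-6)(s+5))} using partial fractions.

Decompose: A/(s-6) + B/(s+5). A = 1/11, B = -1/11. f(t) = (e^(6t) - e^(-5t))/11

Final answer: (e^(6t) - e^(-5t))/11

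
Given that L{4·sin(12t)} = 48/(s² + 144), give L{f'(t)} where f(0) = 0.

L{f'(t)} = s·F(s) - f(0) = s·48/(s² + 144) - 0 = 48s/(s² + 144)

Final answer: 48s/(s² + 144)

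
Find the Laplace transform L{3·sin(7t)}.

L{sin(ωt)} = ω/(s² + ω²), so L{sin(7t)} = 7/(s² + 49). Then L{3·sin(7t)} = 3·7/(s² + 49) = 21/(s² + 49)

Final answer: 21/(s² + 49)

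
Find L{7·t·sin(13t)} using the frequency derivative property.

L{sin(13t)} = 13/(s² + 169). By L{t·f(t)} = -F'(s): -d/ds[13/(s² + 169)] = -(13)·(-2s)/(s² + 169)² = 26s/(s² + 169)². Then L{7·t·sin(13t)} = 7·26s/(s² + 169)² = 182s/(s² + 169)²

Final answer: 182s/(s² + 169)²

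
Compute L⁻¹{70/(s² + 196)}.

This is the form c·a/(s² + a²) with a = 14, c = 5. L⁻¹ = 5·sin(14t)

Final answer: 5·sin(14t)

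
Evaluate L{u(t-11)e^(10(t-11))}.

u(t-a)f(t-a) with f(t)=e^(10t). L{e^(10t)} = 1/(s-10). By time shift: e^(-11s)/(s-10)

Final answer: e^(-11s)/(s-10)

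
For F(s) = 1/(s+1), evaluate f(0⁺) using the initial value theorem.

f(0⁺) = lim_{s→∞} s·1/(s+1) = lim_{s→∞} s/(s+1) = 1

Final answer: 1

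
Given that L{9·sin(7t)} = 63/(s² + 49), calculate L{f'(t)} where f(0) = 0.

L{f'(t)} = s·F(s) - f(0) = s·63/(s² + 49) - 0 = 63s/(s² + 49)

Final answer: 63s/(s² + 49)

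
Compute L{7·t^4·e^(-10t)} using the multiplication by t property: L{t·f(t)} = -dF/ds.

Using L{t^n·e^(at)} = n!/(s-a)^(n+1), L{t^4·e^(-10t)} = 24/(s+10)^5, so L{7·t^4·e^(-10t)} = 7·24/(s+10)^5 = 168/(s+10)^5

Final answer: 168/(s+10)^5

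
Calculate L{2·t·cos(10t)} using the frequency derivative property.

L{cos(10t)} = s/(s² + 100). Derivative: d/ds[s/(s² + 100)] = [(s² + 100) - s·2s]/(s² + 100)² = (100 - s²)/(s² + 100)². So L{t·cos(10t)} = -F'(s) = (s² - 100)/(s² + 100)². Then L{2·t·cos(10t)} = 2·(s² - 100)/(s² + 100)²

Final answer: 2·(s² - 100)/(s² + 100)²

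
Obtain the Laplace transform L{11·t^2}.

L{t^n} = n!/s^(n+1), so L{t^2} = 2/s^3. Then L{11·t^2} = 11·2/s^3 = 22/s^3

Final answer: 22/s^3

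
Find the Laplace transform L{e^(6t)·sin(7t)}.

L{e^(at)·sin(ωt)} = ω/((s-a)² + ω²), so L{e^(6t)·sin(7t)} = 7/((s-6)² + 49)

Final answer: 7/((s-6)² + 49)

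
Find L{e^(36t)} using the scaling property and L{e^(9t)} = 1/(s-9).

Using L{f(at)} = (1/a)F(s/a) with a=4 and f(t) = e^(9t): L{e^(36t)} = (1/4) · 1/((s/4)-9) = (1/4) · 4/(s-36) = 1/(s-36)

Final answer: 1/(s-36)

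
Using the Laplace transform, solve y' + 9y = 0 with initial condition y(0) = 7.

L{y'} + 9L{y} = 0. sY - 7 + 9Y = 0. Y(s+9) = 7. Y = 7/(s+9)

Final answer: y(t) = 7e^(-9t)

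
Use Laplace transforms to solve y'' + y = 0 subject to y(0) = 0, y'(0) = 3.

L{y''} + 1L{y} = 0. s²Y - 0 - 3 + Y = 0. Y(s² + 1) = 3. Y = (3)/(s² + 1). Inverting: y(t) = 3sin(t)

Final answer: y(t) = 3sin(t)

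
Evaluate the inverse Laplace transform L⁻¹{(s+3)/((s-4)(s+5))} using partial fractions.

Using partial fractions, f(t) = (7e^(4t) + 2e^(-5t))/9

Final answer: (7e^(4t) + 2e^(-5t))/9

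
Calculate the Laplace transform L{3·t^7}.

L{t^n} = n!/s^(n+1), so L{t^7} = 5040/s^8. Then L{3·t^7} = 3·5040/s^8 = 15120/s^8

Final answer: 15120/s^8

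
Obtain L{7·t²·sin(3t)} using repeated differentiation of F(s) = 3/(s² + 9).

F(s) = 3/(s² + 9). F'(s) = -6s/(s² + 9)². F''(s) = -6(9 - 3s²)/(s² + 9)³ = (18s² - 54)/(s² + 9)³. So L{t²·sin(3t)} = (-1)² F''(s) = (18s² - 54)/(s² + 9)³. Then L{7·t²·sin(3t)} = 7·(18s² - 54)/(s² + 9)³ = (126s² - 378)/(s² + 9)³

Final answer: (126s² - 378)/(s² + 9)³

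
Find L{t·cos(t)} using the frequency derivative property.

L{cos(t)} = s/(s² + 1). Derivative: d/ds[s/(s² + 1)] = [(s² + 1) - s·2s]/(s² + 1)² = (1 - s²)/(s² + 1)². So L{t·cos(t)} = -F'(s) = (s² - 1)/(s² + 1)²

Final answer: (s² - 1)/(s² + 1)²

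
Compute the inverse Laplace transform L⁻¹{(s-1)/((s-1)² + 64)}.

Using frequency shift, L⁻¹{(s-1)/((s-1)² + 64)} = e^t·cos(8t)

Final answer: e^t·cos(8t)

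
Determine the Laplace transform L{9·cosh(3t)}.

L{cosh(ωt)} = s/(s² - ω²), so L{cosh(3t)} = s/(s² - 9). Then L{9·cosh(3t)} = 9·s/(s² - 9) = 9s/(s² - 9)

Final answer: 9s/(s² - 9)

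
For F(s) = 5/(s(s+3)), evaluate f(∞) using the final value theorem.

f(∞) = lim_{s→0} s·5/(s(s+3)) = lim_{s→0} 5/(s+3) = 5/3 = 5/3

Final answer: 5/3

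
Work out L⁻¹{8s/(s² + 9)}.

This is the form c·s/(s² + a²) with a = 3, c = 8. L⁻¹ = 8·cos(3t)

Final answer: 8·cos(3t)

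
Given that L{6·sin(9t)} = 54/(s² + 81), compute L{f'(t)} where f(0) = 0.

L{f'(t)} = s·F(s) - f(0) = s·54/(s² + 81) - 0 = 54s/(s² + 81)

Final answer: 54s/(s² + 81)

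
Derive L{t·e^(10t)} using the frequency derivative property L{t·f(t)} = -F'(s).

L{e^(10t)} = 1/(s-10). By frequency derivative: L{t·e^(10t)} = -d/ds[1/(s-10)] = -(-1)/(s-10)² = 1/(s-10)²

Final answer: 1/(s-10)²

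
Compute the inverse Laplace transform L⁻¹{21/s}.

L⁻¹{c/s} = c, so L⁻¹{21/s} = 21

Final answer: 21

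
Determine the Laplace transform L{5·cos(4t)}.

L{cos(ωt)} = s/(s² + ω²), so L{cos(4t)} = s/(s² + 16). Then L{5·cos(4t)} = 5·s/(s² + 16) = 5s/(s² + 16)

Final answer: 5s/(s² + 16)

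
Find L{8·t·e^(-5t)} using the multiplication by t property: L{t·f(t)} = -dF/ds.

Using L{t^n·e^(at)} = n!/(s-a)^(n+1), L{t·e^(-5t)} = 1/(s+5)^2, so L{8·t·e^(-5t)} = 8·1/(s+5)^2 = 8/(s+5)^2

Final answer: 8/(s+5)^2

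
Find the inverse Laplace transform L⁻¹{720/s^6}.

L⁻¹{n!/s^(n+1)} = t^n with n=5. So L⁻¹{120/s^6} = t^5, and L⁻¹{720/s^6} = (720/120)·t^5 = 6·t^5

Final answer: 6·t^5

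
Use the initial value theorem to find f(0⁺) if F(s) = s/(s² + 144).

f(0⁺) = lim_{s→∞} s·s/(s² + 144) = lim_{s→∞} s²/(s² + 144) = 1

Final answer: 1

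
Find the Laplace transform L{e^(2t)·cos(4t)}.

L{e^(at)·cos(ωt)} = (s-a)/((s-a)² + ω²), so L{e^(2t)·cos(4t)} = (s-2)/((s-2)² + 16)

Final answer: (s-2)/((s-2)² + 16)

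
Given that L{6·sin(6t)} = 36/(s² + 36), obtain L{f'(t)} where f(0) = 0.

L{f'(t)} = s·F(s) - f(0) = s·36/(s² + 36) - 0 = 36s/(s² + 36)

Final answer: 36s/(s² + 36)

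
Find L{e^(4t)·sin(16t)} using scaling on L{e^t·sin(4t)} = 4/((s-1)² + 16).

Scaling with a=4: L{e^(4t)·sin(16t)} = (1/4) · 4/((s/4-1)² + 16). Simplifying: 16/((s-4)² + 256)

Final answer: 16/((s-4)² + 256)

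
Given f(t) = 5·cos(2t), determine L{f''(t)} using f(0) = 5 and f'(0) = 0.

F(s) = 5s/(s² + 4). L{f''(t)} = s²F(s) - sf(0) - f'(0) = 5s³/(s² + 4) - 5s = (5s³ - 5s(s² + 4))/(s² + 4) = -20s/(s² + 4)

Final answer: -20s/(s² + 4)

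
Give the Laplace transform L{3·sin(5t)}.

L{sin(ωt)} = ω/(s² + ω²), so L{sin(5t)} = 5/(s² + 25). Then L{3·sin(5t)} = 3·5/(s² + 25) = 15/(s² + 25)

Final answer: 15/(s² + 25)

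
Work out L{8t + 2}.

L{8t + 2} = 8·L{t} + 2·L{1} = 8/s² + 2/s

Final answer: 8/s² + 2/s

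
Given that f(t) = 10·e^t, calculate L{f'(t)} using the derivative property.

f(0) = 10, F(s) = 10/(s-1). L{f'(t)} = s·F(s) - f(0) = 10s/(s-1) - 10 = (10s - 10(s-1))/(s-1) = 10/(s-1)

Final answer: 10/(s-1)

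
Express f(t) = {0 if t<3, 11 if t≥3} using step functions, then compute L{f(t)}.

f(t) = 11·u(t-3). L{u(t-3)} = e^(-3s)/s, so L{f(t)} = 11·e^(-3s)/s

Final answer: 11·e^(-3s)/s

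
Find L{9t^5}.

L{t^n} = n!/s^(n+1). So L{9t^5} = 9·5!/s^6 = 1080/s^6

Final answer: 1080/s^6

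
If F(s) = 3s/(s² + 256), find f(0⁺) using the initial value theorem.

f(0⁺) = lim_{s→∞} s·3s/(s² + 256) = lim_{s→∞} 3s²/(s² + 256) = 3

Final answer: 3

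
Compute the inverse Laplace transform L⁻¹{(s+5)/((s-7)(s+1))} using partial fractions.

Using partial fractions, f(t) = (12e^(7t) - 4e^(-t))/8

Final answer: (12e^(7t) - 4e^(-t))/8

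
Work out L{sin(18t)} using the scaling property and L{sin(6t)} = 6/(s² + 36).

Using L{f(at)} = (1/a)F(s/a) with a=3: L{sin(18t)} = (1/3) · 6/((s/3)² + 36) = (1/3) · 6·9/(s² + 324) = 18/(s² + 324)

Final answer: 18/(s² + 324)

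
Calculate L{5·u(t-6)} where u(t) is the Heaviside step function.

L{u(t-a)} = e^(-as)/s. Here a=6, so L{u(t-6)} = e^(-6s)/s, and L{5·u(t-6)} = 5·e^(-6s)/s

Final answer: 5·e^(-6s)/s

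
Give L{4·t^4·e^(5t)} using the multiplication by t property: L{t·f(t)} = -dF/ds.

Using L{t^n·e^(at)} = n!/(s-a)^(n+1), L{t^4·e^(5t)} = 24/(s-5)^5, so L{4·t^4·e^(5t)} = 4·24/(s-5)^5 = 96/(s-5)^5

Final answer: 96/(s-5)^5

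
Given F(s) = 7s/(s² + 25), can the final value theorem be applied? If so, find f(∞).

The final value theorem requires all poles of sF(s) in the left half-plane. sF(s) = 7s²/(s² + 25) has poles at s = ±5i (imaginary axis). Theorem does NOT apply (oscillatory system).

Final answer: Not applicable (oscillatory)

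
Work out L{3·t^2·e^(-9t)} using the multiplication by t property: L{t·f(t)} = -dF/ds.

Using L{t^n·e^(at)} = n!/(s-a)^(n+1), L{t^2·e^(-9t)} = 2/(s+9)^3, so L{3·t^2·e^(-9t)} = 3·2/(s+9)^3 = 6/(s+9)^3

Final answer: 6/(s+9)^3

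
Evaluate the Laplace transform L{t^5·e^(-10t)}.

L{t^n·e^(at)} = n!/(s-a)^(n+1), so L{t^5·e^(-10t)} = 120/(s+10)^6

Final answer: 120/(s+10)^6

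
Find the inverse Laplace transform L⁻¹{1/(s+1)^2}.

L⁻¹{n!/(s-a)^(n+1)} = t^n·e^(at), so L⁻¹{1/(s+1)^2} = t·e^(-t)

Final answer: t·e^(-t)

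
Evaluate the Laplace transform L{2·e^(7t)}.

L{e^(at)} = 1/(s-a), so L{e^(7t)} = 1/(s-7). Then L{2·e^(7t)} = 2/(s-7)

Final answer: 2/(s-7)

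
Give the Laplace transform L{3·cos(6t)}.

L{cos(ωt)} = s/(s² + ω²), so L{cos(6t)} = s/(s² + 36). Then L{3·cos(6t)} = 3·s/(s² + 36) = 3s/(s² + 36)

Final answer: 3s/(s² + 36)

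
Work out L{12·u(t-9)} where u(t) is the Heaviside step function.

L{u(t-a)} = e^(-as)/s. Here a=9, so L{u(t-9)} = e^(-9s)/s, and L{12·u(t-9)} = 12·e^(-9s)/s

Final answer: 12·e^(-9s)/s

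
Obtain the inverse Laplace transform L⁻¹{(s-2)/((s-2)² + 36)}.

Using frequency shift, L⁻¹{(s-2)/((s-2)² + 36)} = e^(2t)·cos(6t)

Final answer: e^(2t)·cos(6t)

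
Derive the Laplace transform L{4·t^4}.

L{t^n} = n!/s^(n+1), so L{t^4} = 24/s^5. Then L{4·t^4} = 4·24/s^5 = 96/s^5

Final answer: 96/s^5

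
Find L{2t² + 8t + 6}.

L{2t² + 8t + 6} = 2·2/s³ + 8/s² + 6/s = 4/s³ + 8/s² + 6/s

Final answer: 4/s³ + 8/s² + 6/s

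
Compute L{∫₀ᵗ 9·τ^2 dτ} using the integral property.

L{∫₀ᵗ f(τ)dτ} = F(s)/s with f(t) = 9t^2. F(s) = 18/s^3, so L{∫₀ᵗ 9·τ^2 dτ} = (18/s^3)/s = 18/s^4. (Check: ∫₀ᵗ 9·τ^2 dτ = 9t^3/3.)

Final answer: 18/s^4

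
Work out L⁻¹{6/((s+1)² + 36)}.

Form: b/((s-a)² + b²) → e^(at)sin(bt). With a=-1, b=6

Final answer: e^(-t)·sin(6t)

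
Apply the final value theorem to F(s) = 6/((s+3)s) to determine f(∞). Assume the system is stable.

f(∞) = lim_{s→0} sF(s) = lim_{s→0} 6/(s+3) = 2

Final answer: 2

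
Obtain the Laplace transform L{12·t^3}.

L{t^n} = n!/s^(n+1), so L{t^3} = 6/s^4. Then L{12·t^3} = 12·6/s^4 = 72/s^4

Final answer: 72/s^4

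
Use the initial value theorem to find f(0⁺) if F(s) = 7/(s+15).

f(0⁺) = lim_{s→∞} s·7/(s+15) = lim_{s→∞} 7s/(s+15) = 7

Final answer: 7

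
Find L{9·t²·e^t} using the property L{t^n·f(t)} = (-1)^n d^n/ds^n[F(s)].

L{e^t} = 1/(s-1). d/ds[1/(s-1)] = -1/(s-1)². d²/ds²[1/(s-1)] = 2/(s-1)³. So L{t²·e^t} = (-1)² · 2/(s-1)³ = 2/(s-1)³. Then L{9·t²·e^t} = 9·2/(s-1)³ = 18/(s-1)³

Final answer: 18/(s-1)³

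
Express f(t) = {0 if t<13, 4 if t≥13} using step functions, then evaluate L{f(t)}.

f(t) = 4·u(t-13). L{u(t-13)} = e^(-13s)/s, so L{f(t)} = 4·e^(-13s)/s

Final answer: 4·e^(-13s)/s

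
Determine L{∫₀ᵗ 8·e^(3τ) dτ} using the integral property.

L{∫₀ᵗ f(τ)dτ} = F(s)/s with F(s) = 8/(s-3), so L{∫₀ᵗ 8·e^(3τ) dτ} = 8/(s(s-3))

Final answer: 8/(s(s-3))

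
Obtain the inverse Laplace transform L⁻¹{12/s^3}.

L⁻¹{n!/s^(n+1)} = t^n with n=2. So L⁻¹{2/s^3} = t^2, and L⁻¹{12/s^3} = (12/2)·t^2 = 6·t^2

Final answer: 6·t^2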